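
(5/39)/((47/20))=100/1833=0.05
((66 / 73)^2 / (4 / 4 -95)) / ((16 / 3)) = -0.00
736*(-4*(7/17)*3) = -61824/17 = -3636.71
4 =4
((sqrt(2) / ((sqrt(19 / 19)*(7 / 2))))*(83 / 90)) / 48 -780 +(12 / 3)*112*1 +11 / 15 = -4969 / 15 +83*sqrt(2) / 15120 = -331.26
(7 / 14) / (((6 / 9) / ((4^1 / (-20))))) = -3 / 20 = -0.15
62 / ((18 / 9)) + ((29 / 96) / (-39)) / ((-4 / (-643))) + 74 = 1553833 / 14976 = 103.75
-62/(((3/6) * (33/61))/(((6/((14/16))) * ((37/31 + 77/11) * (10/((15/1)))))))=-1983232/231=-8585.42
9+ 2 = 11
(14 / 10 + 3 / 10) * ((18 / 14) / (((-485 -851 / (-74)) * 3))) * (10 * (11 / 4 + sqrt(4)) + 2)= -5049 / 66290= -0.08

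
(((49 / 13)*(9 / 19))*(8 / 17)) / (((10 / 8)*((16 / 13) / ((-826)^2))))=601767432 / 1615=372611.41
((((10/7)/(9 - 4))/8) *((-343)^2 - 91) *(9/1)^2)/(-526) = -646.54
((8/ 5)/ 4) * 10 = 4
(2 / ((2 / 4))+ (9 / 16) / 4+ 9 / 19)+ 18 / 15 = 35351 / 6080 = 5.81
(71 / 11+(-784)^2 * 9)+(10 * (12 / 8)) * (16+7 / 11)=5532160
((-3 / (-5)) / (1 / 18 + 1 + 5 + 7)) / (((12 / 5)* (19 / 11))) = 99 / 8930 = 0.01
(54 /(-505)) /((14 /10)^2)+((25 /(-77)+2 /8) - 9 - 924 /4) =-52289581 /217756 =-240.13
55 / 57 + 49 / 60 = 677 / 380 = 1.78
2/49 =0.04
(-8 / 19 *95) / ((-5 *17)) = 8 / 17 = 0.47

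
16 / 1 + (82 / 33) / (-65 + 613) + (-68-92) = -1302007 / 9042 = -144.00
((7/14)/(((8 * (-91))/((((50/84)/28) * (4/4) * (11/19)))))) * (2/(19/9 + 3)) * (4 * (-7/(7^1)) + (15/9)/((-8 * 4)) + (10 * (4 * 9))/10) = -843425/7981395968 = -0.00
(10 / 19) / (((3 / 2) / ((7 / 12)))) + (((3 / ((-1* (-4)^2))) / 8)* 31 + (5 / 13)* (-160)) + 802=210545389 / 284544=739.94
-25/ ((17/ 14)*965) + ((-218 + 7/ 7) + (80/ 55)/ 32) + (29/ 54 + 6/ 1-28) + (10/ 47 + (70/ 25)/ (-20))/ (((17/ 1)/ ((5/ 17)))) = -1856453914109/ 7785911430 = -238.44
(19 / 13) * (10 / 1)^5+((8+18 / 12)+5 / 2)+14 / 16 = 146166.72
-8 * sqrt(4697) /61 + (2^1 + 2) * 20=80 - 8 * sqrt(4697) /61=71.01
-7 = -7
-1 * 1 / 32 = -1 / 32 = -0.03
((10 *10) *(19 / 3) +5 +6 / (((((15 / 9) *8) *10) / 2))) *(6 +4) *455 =17428957 / 6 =2904826.17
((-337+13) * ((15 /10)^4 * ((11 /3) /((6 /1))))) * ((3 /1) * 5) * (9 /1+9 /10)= -2381643 /16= -148852.69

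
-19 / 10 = -1.90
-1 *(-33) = 33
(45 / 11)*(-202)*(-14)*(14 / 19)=8524.59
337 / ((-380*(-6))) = 337 / 2280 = 0.15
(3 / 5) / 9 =1 / 15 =0.07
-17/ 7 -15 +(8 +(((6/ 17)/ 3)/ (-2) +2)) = -7.49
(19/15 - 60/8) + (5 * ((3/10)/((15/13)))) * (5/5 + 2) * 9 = 433/15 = 28.87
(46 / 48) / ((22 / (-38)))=-437 / 264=-1.66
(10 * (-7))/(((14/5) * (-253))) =25/253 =0.10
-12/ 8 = -3/ 2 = -1.50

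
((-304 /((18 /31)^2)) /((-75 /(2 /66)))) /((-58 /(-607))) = 22166426 /5813775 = 3.81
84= 84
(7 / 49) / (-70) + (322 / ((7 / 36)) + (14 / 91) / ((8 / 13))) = 1623123 / 980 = 1656.25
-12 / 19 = -0.63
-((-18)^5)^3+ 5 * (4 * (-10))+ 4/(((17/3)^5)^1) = 9579264905789834412913796/1419857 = 6746640616477458232.00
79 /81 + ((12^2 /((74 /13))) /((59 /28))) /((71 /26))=67438495 /12554433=5.37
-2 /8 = -1 /4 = -0.25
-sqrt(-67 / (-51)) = -sqrt(3417) / 51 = -1.15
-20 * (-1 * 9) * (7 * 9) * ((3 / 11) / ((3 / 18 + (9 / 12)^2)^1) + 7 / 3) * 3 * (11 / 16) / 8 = 253287 / 32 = 7915.22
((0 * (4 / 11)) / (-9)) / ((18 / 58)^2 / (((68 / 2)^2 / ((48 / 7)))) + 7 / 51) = 0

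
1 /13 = 0.08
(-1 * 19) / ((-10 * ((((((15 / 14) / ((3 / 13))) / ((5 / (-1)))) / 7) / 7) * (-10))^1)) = 6517 / 650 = 10.03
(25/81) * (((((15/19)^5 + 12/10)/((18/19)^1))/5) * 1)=6217823/63336006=0.10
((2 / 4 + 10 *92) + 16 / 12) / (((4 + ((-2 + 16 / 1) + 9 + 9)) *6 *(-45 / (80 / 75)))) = -5531 / 54675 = -0.10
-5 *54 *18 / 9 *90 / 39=-1246.15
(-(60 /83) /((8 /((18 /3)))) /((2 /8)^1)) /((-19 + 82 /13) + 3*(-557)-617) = 2340 /2482447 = 0.00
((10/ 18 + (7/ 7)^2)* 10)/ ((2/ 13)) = 910/ 9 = 101.11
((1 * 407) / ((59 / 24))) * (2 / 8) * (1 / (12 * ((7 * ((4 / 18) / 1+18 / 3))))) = 3663 / 46256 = 0.08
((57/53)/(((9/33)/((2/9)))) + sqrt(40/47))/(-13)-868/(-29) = 5370346/179829-2 * sqrt(470)/611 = 29.79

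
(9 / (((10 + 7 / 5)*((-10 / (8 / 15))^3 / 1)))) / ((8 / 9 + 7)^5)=-419904 / 107126117715625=-0.00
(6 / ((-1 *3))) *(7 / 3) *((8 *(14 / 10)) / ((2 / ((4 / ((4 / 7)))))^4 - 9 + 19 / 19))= 235298 / 35985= 6.54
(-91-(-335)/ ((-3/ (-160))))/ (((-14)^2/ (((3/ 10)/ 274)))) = 53327/ 537040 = 0.10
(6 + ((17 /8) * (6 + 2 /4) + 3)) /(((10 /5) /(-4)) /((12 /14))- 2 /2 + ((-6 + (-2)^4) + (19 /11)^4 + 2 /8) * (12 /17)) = 272542215 /142589188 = 1.91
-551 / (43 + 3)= -551 / 46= -11.98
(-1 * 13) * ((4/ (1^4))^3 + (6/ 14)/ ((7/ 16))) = -844.73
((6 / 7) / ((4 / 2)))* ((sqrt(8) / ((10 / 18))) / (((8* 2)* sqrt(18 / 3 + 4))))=27* sqrt(5) / 1400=0.04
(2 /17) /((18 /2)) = 2 /153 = 0.01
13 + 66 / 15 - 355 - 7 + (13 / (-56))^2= -5402483 / 15680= -344.55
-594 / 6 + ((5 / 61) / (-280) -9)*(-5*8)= 111452 / 427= 261.01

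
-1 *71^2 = -5041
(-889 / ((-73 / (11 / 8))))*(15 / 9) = 48895 / 1752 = 27.91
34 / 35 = 0.97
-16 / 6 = -8 / 3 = -2.67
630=630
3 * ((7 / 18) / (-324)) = -7 / 1944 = -0.00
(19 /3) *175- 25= 3250 /3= 1083.33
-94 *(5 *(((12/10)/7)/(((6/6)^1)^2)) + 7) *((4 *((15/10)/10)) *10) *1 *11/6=-56870/7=-8124.29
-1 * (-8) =8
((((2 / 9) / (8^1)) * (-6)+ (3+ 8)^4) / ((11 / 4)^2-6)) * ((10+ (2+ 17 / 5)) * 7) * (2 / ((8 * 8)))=9469691 / 300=31565.64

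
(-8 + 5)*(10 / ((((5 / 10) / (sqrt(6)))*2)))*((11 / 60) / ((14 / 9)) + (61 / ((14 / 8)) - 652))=74043*sqrt(6) / 4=45341.89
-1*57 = -57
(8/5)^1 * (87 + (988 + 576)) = 13208/5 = 2641.60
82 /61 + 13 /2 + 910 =111977 /122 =917.84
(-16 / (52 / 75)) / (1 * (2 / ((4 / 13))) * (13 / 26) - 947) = 48 / 1963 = 0.02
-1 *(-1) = 1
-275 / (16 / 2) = -275 / 8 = -34.38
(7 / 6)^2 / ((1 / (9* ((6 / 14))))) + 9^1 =57 / 4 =14.25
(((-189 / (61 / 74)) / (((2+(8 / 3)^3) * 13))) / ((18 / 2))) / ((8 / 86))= -902097 / 897676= -1.00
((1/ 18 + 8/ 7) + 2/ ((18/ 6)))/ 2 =235/ 252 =0.93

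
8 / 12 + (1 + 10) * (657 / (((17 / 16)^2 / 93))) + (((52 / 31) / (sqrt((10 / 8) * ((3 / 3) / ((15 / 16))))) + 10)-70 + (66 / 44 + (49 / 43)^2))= 26 * sqrt(3) / 31 + 1908656995171 / 3206166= 595309.68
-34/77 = -0.44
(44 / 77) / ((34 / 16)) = 32 / 119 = 0.27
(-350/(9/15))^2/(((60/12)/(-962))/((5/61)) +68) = 589225000/117639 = 5008.76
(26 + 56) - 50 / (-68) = 82.74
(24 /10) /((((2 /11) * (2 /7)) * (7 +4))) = 4.20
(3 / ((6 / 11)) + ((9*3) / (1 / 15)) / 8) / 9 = 449 / 72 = 6.24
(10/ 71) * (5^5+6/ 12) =31255/ 71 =440.21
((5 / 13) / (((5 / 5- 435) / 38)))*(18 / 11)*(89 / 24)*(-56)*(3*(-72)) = -10957680 / 4433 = -2471.84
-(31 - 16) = -15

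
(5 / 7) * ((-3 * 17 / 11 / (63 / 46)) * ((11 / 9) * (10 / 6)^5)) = -12218750 / 321489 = -38.01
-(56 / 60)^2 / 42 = -14 / 675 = -0.02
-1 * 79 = -79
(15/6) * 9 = 45/2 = 22.50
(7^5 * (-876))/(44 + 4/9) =-33126597/100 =-331265.97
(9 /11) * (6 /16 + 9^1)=675 /88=7.67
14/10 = 7/5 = 1.40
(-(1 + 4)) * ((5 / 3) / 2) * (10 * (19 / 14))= -2375 / 42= -56.55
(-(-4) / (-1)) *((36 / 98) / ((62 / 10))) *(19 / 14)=-3420 / 10633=-0.32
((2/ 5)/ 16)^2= 1/ 1600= 0.00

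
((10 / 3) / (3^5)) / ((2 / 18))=10 / 81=0.12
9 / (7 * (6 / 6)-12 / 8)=18 / 11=1.64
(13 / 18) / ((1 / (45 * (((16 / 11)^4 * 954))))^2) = 26669262381.84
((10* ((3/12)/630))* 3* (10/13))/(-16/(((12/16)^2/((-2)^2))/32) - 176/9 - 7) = -15/6007274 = -0.00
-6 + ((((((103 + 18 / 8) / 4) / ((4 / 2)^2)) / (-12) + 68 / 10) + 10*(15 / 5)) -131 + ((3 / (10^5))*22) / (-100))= -6044891021 / 60000000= -100.75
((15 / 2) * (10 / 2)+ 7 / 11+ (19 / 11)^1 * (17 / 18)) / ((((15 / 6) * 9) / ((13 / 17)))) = 102362 / 75735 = 1.35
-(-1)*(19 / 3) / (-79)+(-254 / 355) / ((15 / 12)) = -274517 / 420675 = -0.65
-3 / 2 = -1.50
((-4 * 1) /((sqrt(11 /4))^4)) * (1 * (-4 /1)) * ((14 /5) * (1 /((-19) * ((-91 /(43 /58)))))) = 11008 /4333615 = 0.00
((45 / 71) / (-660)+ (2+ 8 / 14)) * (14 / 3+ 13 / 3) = 505899 / 21868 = 23.13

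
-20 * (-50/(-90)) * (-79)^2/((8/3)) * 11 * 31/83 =-53204525/498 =-106836.40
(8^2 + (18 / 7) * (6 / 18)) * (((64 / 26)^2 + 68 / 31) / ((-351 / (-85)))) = 185386360 / 1430247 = 129.62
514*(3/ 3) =514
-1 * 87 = -87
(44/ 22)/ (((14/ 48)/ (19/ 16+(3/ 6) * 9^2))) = 2001/ 7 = 285.86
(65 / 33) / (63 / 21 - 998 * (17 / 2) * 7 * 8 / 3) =-65 / 5225429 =-0.00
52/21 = 2.48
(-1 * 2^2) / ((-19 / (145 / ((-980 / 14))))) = -58 / 133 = -0.44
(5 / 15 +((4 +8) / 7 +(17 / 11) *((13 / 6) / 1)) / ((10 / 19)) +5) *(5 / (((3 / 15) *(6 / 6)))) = 115135 / 308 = 373.81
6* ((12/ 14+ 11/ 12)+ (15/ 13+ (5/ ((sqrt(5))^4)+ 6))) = 49837/ 910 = 54.77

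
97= 97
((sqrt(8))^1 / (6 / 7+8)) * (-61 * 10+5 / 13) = -55475 * sqrt(2) / 403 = -194.67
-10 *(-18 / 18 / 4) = 5 / 2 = 2.50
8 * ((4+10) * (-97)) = -10864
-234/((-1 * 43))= 234/43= 5.44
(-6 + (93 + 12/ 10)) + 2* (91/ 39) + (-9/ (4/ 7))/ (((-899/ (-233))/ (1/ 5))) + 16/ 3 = 1750957/ 17980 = 97.38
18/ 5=3.60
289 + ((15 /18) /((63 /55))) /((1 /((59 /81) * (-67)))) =7761527 /30618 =253.50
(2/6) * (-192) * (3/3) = -64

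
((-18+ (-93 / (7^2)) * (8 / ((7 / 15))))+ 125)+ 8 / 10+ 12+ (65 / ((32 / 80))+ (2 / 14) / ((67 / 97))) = 57445693 / 229810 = 249.97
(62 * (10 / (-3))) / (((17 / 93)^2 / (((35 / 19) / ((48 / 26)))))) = -67774525 / 10982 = -6171.42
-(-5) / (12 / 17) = 85 / 12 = 7.08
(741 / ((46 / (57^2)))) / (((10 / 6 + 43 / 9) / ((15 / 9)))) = 36112635 / 2668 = 13535.47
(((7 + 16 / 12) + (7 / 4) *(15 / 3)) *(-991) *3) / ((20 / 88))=-446941 / 2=-223470.50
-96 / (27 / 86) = -2752 / 9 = -305.78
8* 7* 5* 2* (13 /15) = 485.33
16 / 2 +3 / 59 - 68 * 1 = -3537 / 59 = -59.95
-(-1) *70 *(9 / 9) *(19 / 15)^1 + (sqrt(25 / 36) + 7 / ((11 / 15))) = 2179 / 22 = 99.05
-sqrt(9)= -3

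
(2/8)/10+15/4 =151/40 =3.78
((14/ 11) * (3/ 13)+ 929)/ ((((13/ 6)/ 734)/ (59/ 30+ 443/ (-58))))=-1785405.41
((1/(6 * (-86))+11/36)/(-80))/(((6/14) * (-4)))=329/148608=0.00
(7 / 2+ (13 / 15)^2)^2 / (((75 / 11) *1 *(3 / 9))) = 40255259 / 5062500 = 7.95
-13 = -13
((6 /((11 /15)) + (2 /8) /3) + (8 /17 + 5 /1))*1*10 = 154115 /1122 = 137.36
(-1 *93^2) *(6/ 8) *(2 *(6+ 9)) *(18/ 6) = -1167615/ 2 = -583807.50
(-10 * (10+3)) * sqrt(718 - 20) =-130 * sqrt(698) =-3434.56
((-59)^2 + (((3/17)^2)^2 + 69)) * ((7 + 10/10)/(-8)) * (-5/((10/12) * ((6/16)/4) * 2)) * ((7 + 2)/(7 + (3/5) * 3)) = 106739867160/918731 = 116181.85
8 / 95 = 0.08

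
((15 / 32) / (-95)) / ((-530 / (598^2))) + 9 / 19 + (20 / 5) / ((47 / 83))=41144981 / 3786320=10.87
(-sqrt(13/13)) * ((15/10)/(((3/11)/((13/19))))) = -143/38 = -3.76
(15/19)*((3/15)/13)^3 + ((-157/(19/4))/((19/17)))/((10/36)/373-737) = 3937232668341/98112796248025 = 0.04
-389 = -389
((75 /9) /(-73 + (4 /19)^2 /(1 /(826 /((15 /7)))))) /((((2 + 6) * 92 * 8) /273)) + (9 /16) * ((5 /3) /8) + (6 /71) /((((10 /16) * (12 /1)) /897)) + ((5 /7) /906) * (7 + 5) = 10.23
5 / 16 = 0.31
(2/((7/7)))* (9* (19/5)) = 342/5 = 68.40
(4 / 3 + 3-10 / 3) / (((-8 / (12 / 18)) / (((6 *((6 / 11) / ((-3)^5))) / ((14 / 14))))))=1 / 891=0.00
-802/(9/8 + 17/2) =-6416/77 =-83.32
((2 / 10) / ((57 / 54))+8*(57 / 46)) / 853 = 22074 / 1863805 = 0.01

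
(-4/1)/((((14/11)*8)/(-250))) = 1375/14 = 98.21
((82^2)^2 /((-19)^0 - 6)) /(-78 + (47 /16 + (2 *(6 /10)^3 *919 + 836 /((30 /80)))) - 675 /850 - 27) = -922328390400 /257395441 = -3583.31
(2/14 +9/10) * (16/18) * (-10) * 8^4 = -2392064/63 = -37969.27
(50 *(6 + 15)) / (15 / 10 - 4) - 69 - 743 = -1232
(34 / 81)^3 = 39304 / 531441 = 0.07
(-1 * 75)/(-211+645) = -75/434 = -0.17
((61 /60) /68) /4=61 /16320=0.00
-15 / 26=-0.58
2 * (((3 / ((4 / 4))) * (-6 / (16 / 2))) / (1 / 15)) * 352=-23760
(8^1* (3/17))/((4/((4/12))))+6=104/17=6.12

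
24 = 24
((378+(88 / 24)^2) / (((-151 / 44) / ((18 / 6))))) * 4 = -620048 / 453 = -1368.76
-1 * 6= -6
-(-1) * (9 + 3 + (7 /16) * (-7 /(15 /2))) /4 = 2.90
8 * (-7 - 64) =-568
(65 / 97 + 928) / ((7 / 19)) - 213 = 2307.68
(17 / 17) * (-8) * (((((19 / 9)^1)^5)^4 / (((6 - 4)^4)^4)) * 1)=-37589973457545958193355601 / 99595595440594360737792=-377.43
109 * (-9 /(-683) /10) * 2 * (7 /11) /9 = 0.02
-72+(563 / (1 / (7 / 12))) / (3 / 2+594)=-510571 / 7146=-71.45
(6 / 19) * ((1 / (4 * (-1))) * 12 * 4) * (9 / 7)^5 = -4251528 / 319333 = -13.31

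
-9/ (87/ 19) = -57/ 29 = -1.97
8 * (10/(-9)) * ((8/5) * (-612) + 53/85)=8698.46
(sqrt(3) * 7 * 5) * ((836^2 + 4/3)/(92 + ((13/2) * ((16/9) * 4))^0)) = 73384220 * sqrt(3)/279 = 455574.18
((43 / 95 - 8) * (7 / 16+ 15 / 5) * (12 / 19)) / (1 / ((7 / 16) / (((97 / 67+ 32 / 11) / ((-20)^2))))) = -3051677475 / 4636684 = -658.16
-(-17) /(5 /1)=17 /5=3.40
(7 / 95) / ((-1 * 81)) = -7 / 7695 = -0.00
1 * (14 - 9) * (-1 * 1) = -5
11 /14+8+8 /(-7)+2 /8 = 221 /28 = 7.89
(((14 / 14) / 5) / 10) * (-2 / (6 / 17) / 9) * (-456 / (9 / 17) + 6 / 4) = 87703 / 8100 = 10.83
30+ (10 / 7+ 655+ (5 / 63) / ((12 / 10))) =259495 / 378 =686.49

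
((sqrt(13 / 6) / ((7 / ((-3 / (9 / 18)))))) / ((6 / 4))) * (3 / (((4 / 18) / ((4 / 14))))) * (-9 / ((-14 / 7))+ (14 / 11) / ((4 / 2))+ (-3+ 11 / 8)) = -11.39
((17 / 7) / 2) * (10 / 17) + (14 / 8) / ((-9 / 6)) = -19 / 42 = -0.45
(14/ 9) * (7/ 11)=98/ 99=0.99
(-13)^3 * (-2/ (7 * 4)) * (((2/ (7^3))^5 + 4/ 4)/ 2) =10430392637415075/ 132931722278404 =78.46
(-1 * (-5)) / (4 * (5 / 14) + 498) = 35 / 3496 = 0.01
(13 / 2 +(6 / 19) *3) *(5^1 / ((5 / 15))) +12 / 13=55641 / 494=112.63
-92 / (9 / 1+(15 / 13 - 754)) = 598 / 4835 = 0.12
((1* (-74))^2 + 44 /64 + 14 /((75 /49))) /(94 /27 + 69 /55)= 651717099 /562640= 1158.32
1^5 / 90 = 1 / 90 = 0.01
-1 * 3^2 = -9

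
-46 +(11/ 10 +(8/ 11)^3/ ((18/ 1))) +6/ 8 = -10572337/ 239580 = -44.13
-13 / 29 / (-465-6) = 0.00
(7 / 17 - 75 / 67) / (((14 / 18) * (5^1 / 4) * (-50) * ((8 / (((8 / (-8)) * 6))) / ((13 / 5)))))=-141453 / 4983125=-0.03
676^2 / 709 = 456976 / 709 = 644.54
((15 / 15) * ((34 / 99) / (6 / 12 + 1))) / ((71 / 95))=6460 / 21087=0.31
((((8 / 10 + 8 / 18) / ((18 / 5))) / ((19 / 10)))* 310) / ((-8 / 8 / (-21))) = 607600 / 513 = 1184.41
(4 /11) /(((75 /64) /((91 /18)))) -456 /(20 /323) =-54669022 /7425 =-7362.83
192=192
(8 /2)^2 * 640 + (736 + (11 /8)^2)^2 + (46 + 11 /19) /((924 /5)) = 3324147692295 /5992448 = 554722.83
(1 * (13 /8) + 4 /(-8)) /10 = 9 /80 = 0.11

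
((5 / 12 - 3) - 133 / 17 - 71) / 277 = -0.29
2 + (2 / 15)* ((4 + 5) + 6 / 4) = 17 / 5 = 3.40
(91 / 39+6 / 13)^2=11881 / 1521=7.81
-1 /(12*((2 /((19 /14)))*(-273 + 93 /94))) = 893 /4295592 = 0.00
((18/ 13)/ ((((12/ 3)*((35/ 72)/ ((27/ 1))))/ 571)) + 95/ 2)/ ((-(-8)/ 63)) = 90300969/ 1040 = 86827.85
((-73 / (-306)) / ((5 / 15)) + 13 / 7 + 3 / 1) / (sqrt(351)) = 3979 * sqrt(39) / 83538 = 0.30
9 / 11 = 0.82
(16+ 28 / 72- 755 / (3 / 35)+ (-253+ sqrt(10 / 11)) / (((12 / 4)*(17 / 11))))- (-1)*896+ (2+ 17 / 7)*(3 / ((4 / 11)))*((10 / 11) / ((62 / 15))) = -34025573 / 4284+ sqrt(110) / 51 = -7942.27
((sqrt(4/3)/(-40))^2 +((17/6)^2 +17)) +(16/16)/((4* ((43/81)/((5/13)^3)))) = 8521233013/340095600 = 25.06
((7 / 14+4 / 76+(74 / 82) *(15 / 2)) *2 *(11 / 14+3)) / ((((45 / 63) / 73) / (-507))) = -11186907849 / 3895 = -2872120.12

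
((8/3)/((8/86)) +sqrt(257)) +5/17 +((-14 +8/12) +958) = 989.66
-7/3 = -2.33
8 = 8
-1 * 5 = -5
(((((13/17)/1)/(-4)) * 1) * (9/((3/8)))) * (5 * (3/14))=-585/119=-4.92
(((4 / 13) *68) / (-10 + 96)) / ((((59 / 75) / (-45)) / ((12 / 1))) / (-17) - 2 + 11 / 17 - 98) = -93636000 / 38238082519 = -0.00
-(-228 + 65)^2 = -26569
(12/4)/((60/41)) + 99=2021/20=101.05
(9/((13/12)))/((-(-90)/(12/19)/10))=144/247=0.58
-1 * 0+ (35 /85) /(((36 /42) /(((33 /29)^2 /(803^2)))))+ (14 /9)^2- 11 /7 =73293625255 /86398000542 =0.85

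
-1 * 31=-31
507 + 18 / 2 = 516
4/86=2/43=0.05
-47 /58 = -0.81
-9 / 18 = -1 / 2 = -0.50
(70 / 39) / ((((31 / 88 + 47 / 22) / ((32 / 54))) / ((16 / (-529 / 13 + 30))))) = -0.64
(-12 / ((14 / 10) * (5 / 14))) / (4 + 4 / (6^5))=-46656 / 7777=-6.00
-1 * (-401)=401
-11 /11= -1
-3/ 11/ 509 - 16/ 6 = -44801/ 16797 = -2.67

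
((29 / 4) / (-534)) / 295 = -29 / 630120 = -0.00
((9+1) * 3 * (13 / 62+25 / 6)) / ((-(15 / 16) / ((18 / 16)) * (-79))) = 4884 / 2449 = 1.99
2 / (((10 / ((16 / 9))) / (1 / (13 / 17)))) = 272 / 585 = 0.46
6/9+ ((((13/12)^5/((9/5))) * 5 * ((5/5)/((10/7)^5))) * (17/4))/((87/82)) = 5388626483347/1558683648000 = 3.46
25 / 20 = 5 / 4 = 1.25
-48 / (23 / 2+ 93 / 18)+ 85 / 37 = -539 / 925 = -0.58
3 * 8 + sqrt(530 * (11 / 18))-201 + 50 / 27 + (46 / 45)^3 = -15863039 / 91125 + sqrt(2915) / 3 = -156.08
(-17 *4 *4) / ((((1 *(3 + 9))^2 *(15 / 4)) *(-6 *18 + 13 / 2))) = 136 / 27405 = 0.00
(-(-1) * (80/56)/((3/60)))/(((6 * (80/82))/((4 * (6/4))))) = 205/7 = 29.29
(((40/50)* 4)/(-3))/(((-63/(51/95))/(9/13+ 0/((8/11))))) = 272/43225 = 0.01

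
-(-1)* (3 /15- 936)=-4679 /5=-935.80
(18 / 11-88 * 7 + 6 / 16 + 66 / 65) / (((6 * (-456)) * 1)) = 3506207 / 15649920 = 0.22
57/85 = 0.67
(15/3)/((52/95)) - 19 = -513/52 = -9.87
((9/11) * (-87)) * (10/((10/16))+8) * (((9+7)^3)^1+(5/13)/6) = -1000652076/143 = -6997566.97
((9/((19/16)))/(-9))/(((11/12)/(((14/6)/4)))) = -112/209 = -0.54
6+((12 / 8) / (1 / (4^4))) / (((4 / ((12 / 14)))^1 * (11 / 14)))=1218 / 11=110.73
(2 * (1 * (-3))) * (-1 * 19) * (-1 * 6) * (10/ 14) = -3420/ 7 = -488.57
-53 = -53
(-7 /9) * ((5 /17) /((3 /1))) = -35 /459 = -0.08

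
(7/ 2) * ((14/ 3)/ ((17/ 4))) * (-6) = -392/ 17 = -23.06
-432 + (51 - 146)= -527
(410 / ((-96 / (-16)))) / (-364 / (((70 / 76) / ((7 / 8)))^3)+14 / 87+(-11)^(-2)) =-1438690000 / 6567065063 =-0.22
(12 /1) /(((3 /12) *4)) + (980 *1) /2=502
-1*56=-56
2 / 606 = 1 / 303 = 0.00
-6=-6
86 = 86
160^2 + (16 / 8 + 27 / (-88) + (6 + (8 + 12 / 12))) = 2254269 / 88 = 25616.69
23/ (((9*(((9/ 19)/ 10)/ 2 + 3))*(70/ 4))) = 3496/ 72387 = 0.05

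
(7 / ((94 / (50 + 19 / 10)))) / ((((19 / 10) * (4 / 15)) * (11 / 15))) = 817425 / 78584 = 10.40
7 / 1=7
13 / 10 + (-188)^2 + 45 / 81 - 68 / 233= 741196471 / 20970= 35345.56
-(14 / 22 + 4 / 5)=-79 / 55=-1.44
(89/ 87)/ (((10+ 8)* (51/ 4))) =178/ 39933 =0.00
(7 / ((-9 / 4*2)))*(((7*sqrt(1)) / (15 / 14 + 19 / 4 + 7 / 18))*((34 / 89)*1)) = -93296 / 139285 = -0.67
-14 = -14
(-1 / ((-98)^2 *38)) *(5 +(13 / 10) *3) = -89 / 3649520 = -0.00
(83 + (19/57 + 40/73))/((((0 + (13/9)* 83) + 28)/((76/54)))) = 63460/79497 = 0.80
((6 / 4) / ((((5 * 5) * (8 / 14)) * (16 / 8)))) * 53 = 1113 / 400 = 2.78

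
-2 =-2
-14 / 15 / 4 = -7 / 30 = -0.23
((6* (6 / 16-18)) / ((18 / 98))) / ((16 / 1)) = -2303 / 64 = -35.98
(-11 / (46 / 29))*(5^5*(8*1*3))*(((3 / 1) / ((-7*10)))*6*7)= 21532500 / 23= 936195.65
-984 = -984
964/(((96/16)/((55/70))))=2651/21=126.24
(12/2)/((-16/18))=-27/4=-6.75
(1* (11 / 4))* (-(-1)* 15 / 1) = 165 / 4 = 41.25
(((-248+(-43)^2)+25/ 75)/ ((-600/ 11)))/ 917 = -13211/ 412650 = -0.03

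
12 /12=1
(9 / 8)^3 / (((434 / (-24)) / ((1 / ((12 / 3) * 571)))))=-2187 / 63440384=-0.00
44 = 44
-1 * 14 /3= -14 /3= -4.67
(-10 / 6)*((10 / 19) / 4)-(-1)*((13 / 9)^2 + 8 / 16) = 3643 / 1539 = 2.37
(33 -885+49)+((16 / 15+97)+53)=-9779 / 15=-651.93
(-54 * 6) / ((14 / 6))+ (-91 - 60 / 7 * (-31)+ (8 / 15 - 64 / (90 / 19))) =7207 / 315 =22.88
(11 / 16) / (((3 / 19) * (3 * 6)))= 209 / 864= 0.24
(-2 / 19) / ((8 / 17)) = -17 / 76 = -0.22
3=3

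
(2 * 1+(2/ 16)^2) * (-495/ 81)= -2365/ 192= -12.32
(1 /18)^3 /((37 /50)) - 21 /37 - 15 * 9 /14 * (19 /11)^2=-2680904027 /91384524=-29.34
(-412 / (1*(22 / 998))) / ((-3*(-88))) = -51397 / 726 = -70.79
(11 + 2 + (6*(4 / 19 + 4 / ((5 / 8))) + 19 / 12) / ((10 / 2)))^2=14670296641 / 32490000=451.53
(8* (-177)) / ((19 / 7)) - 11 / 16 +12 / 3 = -157585 / 304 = -518.37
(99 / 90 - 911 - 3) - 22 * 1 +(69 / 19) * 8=-172111 / 190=-905.85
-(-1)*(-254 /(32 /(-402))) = 25527 /8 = 3190.88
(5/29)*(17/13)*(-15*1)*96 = -122400/377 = -324.67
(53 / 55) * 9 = 477 / 55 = 8.67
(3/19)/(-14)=-3/266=-0.01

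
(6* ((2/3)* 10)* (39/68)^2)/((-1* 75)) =-507/2890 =-0.18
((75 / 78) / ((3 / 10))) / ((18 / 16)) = 1000 / 351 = 2.85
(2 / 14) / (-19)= -1 / 133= -0.01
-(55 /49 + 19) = -986 /49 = -20.12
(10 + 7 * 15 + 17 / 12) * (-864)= -100584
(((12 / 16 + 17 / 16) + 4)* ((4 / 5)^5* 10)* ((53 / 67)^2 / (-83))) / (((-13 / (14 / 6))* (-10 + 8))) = -39011392 / 3027269375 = -0.01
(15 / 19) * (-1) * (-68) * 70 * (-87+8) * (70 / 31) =-394842000 / 589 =-670359.93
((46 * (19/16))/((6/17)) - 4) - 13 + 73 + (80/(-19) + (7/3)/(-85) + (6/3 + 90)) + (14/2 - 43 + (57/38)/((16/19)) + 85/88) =150806383/568480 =265.28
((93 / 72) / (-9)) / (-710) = 31 / 153360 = 0.00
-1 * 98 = -98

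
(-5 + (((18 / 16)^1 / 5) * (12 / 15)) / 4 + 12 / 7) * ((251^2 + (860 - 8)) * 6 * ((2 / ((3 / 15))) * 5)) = -62078798.79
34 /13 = 2.62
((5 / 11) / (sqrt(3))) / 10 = sqrt(3) / 66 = 0.03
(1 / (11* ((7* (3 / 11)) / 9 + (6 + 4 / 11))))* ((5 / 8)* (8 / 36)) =5 / 2604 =0.00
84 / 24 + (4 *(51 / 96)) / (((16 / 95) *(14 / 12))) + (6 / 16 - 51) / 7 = 3173 / 448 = 7.08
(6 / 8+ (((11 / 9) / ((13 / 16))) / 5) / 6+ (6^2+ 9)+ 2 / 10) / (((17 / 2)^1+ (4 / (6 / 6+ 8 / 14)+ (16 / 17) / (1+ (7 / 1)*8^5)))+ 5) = 4617070530193 / 1610495322930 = 2.87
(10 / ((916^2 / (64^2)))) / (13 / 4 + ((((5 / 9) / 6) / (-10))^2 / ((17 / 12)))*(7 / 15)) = 39657600 / 2640247027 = 0.02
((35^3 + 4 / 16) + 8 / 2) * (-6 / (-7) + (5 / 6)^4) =2084103067 / 36288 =57432.29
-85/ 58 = -1.47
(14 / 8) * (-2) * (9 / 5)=-63 / 10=-6.30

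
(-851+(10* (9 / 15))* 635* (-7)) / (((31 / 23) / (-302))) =191160866 / 31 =6166479.55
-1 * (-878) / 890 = 439 / 445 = 0.99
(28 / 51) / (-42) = -2 / 153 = -0.01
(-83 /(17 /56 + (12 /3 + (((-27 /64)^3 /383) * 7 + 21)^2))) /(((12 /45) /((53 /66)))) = -38800686250861789184 /69119100433358812001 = -0.56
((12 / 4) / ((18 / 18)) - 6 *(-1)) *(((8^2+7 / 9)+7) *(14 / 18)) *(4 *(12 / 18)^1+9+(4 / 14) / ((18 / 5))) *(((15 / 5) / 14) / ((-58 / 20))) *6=-4780400 / 1827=-2616.53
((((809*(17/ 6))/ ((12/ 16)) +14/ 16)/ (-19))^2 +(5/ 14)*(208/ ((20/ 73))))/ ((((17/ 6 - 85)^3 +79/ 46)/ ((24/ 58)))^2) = 234945474618850416/ 16141196938904043145760887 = 0.00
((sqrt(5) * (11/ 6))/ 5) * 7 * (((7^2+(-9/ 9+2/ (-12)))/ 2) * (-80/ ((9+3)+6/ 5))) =-10045 * sqrt(5)/ 27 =-831.90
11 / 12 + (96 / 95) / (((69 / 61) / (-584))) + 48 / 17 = -230886317 / 445740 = -517.98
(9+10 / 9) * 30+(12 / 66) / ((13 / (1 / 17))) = 2212216 / 7293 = 303.33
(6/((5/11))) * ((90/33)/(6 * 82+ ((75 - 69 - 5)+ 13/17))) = 102/1399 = 0.07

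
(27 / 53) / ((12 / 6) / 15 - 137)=-405 / 108809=-0.00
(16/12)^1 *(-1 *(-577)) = 2308/3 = 769.33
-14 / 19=-0.74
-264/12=-22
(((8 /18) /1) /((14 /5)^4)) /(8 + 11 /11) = 625 /777924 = 0.00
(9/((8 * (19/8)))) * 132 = 1188/19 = 62.53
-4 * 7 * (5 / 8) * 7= -245 / 2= -122.50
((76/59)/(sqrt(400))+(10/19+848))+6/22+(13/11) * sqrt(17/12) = 13 * sqrt(51)/66+52336676/61655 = 850.27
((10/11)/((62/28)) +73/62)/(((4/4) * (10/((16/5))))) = 4332/8525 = 0.51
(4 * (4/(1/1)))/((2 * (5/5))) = 8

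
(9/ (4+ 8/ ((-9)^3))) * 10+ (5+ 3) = 44437/ 1454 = 30.56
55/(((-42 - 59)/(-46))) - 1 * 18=712/101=7.05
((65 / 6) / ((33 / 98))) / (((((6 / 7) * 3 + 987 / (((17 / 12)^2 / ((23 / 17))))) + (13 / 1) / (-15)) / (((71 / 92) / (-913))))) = -38885043925 / 953851188635796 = -0.00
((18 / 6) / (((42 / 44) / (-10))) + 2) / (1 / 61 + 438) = -12566 / 187033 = -0.07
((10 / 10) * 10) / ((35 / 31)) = 62 / 7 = 8.86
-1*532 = -532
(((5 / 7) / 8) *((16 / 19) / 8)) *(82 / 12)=205 / 3192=0.06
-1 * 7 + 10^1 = 3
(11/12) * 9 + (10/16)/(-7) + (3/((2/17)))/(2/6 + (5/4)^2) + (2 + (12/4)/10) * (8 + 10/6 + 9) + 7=781267/10920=71.54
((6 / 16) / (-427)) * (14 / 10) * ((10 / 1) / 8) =-3 / 1952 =-0.00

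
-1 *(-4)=4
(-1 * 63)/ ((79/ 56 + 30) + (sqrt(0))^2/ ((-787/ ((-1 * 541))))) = -3528/ 1759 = -2.01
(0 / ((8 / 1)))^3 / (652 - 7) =0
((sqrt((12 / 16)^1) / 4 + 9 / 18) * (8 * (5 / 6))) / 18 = 5 * sqrt(3) / 108 + 5 / 27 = 0.27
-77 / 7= -11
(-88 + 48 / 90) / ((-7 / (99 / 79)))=43296 / 2765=15.66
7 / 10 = 0.70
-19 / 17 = -1.12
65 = 65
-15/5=-3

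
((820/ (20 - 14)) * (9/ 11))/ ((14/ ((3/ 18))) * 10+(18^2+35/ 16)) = 19680/ 205249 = 0.10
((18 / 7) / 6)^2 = 9 / 49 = 0.18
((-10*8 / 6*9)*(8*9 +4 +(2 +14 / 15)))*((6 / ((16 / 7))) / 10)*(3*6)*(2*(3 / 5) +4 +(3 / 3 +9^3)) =-822600576 / 25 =-32904023.04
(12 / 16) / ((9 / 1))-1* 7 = -83 / 12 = -6.92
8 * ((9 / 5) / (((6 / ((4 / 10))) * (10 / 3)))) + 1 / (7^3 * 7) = 86561 / 300125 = 0.29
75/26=2.88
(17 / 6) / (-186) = -17 / 1116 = -0.02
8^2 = 64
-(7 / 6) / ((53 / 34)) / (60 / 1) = -119 / 9540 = -0.01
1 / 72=0.01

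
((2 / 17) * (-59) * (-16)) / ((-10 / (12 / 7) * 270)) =-1888 / 26775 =-0.07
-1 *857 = -857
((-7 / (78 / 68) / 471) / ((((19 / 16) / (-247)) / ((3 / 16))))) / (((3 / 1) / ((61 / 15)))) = 14518 / 21195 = 0.68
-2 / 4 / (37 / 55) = -55 / 74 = -0.74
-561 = -561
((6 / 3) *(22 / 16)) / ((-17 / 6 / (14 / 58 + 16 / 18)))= -3245 / 2958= -1.10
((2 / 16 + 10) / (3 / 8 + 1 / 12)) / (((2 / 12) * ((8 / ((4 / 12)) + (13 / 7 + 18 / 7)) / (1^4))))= 10206 / 2189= 4.66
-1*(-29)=29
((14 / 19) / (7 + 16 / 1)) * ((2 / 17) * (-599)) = -16772 / 7429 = -2.26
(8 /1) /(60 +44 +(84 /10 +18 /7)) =35 /503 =0.07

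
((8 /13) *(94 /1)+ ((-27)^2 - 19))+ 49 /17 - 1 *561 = 46350 /221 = 209.73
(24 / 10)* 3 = 36 / 5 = 7.20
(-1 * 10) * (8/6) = -40/3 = -13.33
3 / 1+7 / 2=13 / 2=6.50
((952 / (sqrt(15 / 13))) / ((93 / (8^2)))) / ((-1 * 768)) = -238 * sqrt(195) / 4185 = -0.79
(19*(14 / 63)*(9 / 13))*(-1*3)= -8.77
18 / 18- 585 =-584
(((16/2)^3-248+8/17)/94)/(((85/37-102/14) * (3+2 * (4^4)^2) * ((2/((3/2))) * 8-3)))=-62382/111147311975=-0.00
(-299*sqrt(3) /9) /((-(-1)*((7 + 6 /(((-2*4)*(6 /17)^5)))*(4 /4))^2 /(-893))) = 245316501504*sqrt(3) /139628160997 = 3.04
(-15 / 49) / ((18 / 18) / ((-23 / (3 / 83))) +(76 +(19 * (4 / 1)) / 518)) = -0.00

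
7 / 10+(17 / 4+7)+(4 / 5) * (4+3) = 351 / 20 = 17.55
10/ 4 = 5/ 2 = 2.50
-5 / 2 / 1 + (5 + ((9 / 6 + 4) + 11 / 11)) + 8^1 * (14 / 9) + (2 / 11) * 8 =2267 / 99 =22.90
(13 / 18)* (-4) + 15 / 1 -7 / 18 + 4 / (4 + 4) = 110 / 9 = 12.22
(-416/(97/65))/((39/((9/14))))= -3120/679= -4.59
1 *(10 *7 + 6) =76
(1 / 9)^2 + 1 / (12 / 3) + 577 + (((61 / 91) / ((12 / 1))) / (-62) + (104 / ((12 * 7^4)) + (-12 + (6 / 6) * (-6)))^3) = -18980936325406353667 / 3614569104817944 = -5251.23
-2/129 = -0.02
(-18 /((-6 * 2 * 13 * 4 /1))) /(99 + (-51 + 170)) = 3 /22672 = 0.00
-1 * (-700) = 700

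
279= 279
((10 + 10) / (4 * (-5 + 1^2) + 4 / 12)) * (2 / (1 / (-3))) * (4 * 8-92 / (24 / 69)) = -83700 / 47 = -1780.85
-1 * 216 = -216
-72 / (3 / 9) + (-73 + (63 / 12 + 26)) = -1031 / 4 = -257.75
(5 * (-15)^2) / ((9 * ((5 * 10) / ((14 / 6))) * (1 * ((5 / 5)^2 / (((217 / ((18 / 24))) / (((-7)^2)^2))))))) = 310 / 441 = 0.70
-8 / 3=-2.67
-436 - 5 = -441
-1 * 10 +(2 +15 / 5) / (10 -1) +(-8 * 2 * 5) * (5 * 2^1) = -7285 / 9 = -809.44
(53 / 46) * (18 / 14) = 477 / 322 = 1.48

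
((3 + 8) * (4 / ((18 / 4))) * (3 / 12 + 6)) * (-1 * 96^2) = -563200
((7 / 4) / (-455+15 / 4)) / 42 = -1 / 10830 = -0.00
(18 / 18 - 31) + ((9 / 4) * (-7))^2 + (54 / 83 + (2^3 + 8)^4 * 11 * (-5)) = -3604261.29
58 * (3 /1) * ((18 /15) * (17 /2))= 8874 /5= 1774.80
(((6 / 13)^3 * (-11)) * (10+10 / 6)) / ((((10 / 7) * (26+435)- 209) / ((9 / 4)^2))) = -654885 / 4609306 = -0.14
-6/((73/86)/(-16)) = 8256/73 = 113.10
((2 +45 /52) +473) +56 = 27657 /52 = 531.87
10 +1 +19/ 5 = 74/ 5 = 14.80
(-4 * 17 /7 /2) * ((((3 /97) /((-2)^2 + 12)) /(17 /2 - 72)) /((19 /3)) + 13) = -413819695 /6553708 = -63.14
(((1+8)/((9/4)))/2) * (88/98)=88/49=1.80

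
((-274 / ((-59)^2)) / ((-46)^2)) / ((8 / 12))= -411 / 7365796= -0.00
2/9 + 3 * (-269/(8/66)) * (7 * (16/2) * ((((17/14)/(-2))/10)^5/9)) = 283674611767/1106380800000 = 0.26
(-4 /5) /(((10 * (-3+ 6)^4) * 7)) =-2 /14175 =-0.00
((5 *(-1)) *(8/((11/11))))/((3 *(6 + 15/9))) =-40/23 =-1.74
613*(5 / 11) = 3065 / 11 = 278.64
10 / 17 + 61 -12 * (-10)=3087 / 17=181.59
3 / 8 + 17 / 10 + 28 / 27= 3361 / 1080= 3.11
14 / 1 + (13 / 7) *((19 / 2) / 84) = 16711 / 1176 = 14.21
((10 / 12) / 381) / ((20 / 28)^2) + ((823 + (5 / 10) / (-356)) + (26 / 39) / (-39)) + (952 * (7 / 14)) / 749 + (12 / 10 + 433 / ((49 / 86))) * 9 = 2128356071893367 / 277344423720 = 7674.05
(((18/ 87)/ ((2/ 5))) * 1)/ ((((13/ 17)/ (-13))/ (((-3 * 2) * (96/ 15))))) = 9792/ 29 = 337.66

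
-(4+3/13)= -4.23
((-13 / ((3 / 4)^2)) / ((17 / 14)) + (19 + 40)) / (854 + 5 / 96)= 195680 / 4181439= 0.05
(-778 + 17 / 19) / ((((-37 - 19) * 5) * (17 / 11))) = 1.80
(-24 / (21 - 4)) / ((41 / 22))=-528 / 697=-0.76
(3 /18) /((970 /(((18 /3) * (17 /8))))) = 17 /7760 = 0.00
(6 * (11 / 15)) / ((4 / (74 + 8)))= 451 / 5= 90.20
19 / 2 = 9.50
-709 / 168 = -4.22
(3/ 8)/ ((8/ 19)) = 57/ 64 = 0.89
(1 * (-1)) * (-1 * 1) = 1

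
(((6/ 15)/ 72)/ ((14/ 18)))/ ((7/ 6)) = 3/ 490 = 0.01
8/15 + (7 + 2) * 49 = 6623/15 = 441.53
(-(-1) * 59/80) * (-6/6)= -59/80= -0.74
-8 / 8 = -1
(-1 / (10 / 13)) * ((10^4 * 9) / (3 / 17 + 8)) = -1989000 / 139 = -14309.35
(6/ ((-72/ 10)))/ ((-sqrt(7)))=5 *sqrt(7)/ 42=0.31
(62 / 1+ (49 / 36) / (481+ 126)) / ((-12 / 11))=-56.84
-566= -566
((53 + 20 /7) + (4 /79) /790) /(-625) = -12201169 /136521875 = -0.09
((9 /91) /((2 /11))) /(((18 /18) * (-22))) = -9 /364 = -0.02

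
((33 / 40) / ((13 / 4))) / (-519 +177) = -11 / 14820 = -0.00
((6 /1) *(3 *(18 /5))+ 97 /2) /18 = 1133 /180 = 6.29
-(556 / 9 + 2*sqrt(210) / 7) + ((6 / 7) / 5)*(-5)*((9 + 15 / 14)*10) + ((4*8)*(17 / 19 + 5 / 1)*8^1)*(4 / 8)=602.28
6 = 6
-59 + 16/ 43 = -58.63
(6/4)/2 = 0.75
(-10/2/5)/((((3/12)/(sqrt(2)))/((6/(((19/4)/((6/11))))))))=-576 *sqrt(2)/209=-3.90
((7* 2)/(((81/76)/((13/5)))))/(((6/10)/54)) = 27664/9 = 3073.78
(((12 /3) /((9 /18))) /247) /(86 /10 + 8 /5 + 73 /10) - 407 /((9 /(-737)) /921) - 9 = 30695795.34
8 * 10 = 80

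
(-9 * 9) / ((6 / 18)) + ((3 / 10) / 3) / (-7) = -17011 / 70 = -243.01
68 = 68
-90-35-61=-186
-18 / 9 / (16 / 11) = -11 / 8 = -1.38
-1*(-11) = 11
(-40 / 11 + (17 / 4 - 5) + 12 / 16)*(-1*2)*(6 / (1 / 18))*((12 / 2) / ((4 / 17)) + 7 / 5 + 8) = 301536 / 11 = 27412.36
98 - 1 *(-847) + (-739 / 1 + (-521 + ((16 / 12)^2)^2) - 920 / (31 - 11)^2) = -254453 / 810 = -314.14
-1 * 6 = -6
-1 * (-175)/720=35/144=0.24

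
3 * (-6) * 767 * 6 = -82836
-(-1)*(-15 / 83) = -15 / 83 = -0.18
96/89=1.08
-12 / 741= -4 / 247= -0.02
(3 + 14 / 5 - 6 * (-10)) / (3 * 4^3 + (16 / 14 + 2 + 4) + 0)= 2303 / 6970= 0.33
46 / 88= 23 / 44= 0.52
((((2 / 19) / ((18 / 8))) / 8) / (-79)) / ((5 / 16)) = -16 / 67545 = -0.00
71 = 71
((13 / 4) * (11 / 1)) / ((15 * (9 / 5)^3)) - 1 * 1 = -5173 / 8748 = -0.59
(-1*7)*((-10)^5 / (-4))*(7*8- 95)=6825000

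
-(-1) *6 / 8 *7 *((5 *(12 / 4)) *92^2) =666540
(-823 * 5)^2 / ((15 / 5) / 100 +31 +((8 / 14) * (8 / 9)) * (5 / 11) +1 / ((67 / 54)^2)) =5267718018832500 / 9926954131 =530647.97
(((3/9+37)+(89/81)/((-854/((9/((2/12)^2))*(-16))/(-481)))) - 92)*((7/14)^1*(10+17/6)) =-11494153/549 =-20936.53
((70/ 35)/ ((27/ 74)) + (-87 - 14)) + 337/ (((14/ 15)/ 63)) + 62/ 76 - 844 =11187913/ 513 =21808.80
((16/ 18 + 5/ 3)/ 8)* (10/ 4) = 0.80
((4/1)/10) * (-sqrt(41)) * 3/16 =-3 * sqrt(41)/40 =-0.48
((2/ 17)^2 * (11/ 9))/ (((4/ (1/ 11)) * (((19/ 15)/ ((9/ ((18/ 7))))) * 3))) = 35/ 98838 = 0.00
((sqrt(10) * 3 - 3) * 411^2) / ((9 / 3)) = -168921+168921 * sqrt(10) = 365254.10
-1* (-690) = 690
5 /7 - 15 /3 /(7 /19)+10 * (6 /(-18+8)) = -132 /7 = -18.86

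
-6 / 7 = -0.86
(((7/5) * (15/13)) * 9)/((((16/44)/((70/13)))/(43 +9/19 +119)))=224625555/6422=34977.51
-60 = -60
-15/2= -7.50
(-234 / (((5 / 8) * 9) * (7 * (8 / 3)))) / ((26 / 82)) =-246 / 35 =-7.03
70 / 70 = 1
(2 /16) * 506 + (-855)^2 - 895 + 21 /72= 17524645 /24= 730193.54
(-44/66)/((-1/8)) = 16/3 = 5.33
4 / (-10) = -2 / 5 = -0.40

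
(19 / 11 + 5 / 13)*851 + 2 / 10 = 1285153 / 715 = 1797.42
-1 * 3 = -3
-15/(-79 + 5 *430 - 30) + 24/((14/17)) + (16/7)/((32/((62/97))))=40440394/1385839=29.18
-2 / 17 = -0.12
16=16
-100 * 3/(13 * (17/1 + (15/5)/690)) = -69000/50843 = -1.36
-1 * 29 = -29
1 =1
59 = 59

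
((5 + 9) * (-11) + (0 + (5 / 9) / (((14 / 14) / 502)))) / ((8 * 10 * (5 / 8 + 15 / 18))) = 562 / 525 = 1.07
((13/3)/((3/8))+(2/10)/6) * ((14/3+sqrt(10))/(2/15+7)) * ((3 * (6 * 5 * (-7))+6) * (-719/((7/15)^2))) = 26203083.65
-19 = -19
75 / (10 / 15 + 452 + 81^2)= 225 / 21041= 0.01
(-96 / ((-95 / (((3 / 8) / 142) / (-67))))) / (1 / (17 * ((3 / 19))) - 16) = 918 / 360176255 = 0.00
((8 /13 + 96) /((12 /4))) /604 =314 /5889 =0.05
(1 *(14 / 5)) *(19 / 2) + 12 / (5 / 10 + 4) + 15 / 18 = 301 / 10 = 30.10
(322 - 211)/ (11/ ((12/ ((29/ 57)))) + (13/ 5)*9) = 379620/ 81623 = 4.65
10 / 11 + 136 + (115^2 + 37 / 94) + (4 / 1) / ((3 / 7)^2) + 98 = 125464241 / 9306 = 13482.08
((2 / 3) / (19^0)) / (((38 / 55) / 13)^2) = 511225 / 2166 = 236.02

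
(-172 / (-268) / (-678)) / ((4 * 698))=-43 / 126829392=-0.00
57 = 57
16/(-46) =-8/23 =-0.35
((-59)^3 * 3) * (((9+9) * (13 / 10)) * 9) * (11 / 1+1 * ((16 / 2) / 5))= -40873912443 / 25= -1634956497.72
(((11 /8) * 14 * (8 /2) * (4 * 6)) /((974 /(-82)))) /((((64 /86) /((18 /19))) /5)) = -990.29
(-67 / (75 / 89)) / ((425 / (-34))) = 11926 / 1875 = 6.36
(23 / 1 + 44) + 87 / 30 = 69.90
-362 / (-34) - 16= -91 / 17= -5.35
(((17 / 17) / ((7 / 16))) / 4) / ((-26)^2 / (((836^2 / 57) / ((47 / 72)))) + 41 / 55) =4414080 / 6036373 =0.73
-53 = -53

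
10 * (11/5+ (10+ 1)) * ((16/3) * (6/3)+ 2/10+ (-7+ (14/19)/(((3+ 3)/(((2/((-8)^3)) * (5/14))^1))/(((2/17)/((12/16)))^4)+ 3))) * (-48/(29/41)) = -4518953936711808/130466846185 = -34636.80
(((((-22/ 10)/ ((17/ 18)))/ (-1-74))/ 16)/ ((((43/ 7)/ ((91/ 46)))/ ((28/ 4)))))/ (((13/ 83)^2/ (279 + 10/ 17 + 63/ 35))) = 932522051769/ 18578365000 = 50.19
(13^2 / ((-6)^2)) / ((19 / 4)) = 169 / 171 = 0.99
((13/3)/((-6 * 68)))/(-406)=13/496944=0.00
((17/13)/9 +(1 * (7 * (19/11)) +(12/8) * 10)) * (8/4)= 70106/1287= 54.47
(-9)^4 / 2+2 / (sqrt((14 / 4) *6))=2 *sqrt(21) / 21+6561 / 2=3280.94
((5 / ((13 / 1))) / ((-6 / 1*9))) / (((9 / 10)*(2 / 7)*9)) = -175 / 56862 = -0.00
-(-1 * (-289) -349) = 60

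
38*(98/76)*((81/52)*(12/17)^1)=53.88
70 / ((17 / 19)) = 1330 / 17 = 78.24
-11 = -11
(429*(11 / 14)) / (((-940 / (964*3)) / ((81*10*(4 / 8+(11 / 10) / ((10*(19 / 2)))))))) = -67155187671 / 156275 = -429724.45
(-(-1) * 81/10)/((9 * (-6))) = -3/20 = -0.15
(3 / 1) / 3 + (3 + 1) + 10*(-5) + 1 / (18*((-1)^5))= -811 / 18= -45.06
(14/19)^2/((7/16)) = 448/361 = 1.24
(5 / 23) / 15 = 1 / 69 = 0.01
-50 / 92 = -25 / 46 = -0.54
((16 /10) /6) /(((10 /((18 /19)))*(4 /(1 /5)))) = 3 /2375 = 0.00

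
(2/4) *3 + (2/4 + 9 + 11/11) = 12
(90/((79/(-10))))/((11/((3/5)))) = -0.62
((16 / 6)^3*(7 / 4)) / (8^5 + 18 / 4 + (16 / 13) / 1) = 3328 / 3286737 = 0.00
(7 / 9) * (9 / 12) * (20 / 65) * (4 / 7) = 4 / 39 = 0.10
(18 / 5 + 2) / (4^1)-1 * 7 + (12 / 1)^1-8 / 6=5.07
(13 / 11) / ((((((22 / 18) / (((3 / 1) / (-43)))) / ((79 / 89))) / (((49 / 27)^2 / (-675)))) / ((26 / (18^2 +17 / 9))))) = 9158786 / 392900772825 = 0.00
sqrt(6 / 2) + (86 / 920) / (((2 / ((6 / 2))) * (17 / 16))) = 258 / 1955 + sqrt(3) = 1.86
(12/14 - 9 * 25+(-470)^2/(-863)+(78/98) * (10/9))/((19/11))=-668746067/2410359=-277.45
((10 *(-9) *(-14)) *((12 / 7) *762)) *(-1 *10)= -16459200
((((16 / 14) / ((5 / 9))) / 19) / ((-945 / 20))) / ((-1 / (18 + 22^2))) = 16064 / 13965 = 1.15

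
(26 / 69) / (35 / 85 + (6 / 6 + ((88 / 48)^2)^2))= 190944 / 6440023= 0.03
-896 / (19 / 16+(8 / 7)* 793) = -0.99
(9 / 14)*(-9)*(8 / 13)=-324 / 91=-3.56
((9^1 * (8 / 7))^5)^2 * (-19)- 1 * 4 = -71134218610995162052 / 282475249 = -251824607156.98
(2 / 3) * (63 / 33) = 14 / 11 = 1.27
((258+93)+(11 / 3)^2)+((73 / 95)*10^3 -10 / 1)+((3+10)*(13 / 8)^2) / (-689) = 651269021 / 580032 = 1122.82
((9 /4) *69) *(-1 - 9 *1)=-3105 /2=-1552.50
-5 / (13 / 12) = -60 / 13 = -4.62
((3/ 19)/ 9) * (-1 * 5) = -5/ 57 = -0.09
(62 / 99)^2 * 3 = 3844 / 3267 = 1.18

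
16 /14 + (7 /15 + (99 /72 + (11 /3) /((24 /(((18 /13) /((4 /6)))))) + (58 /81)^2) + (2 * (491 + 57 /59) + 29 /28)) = 696617207899 /704520180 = 988.78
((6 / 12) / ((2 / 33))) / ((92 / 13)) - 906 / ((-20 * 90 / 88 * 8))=184987 / 27600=6.70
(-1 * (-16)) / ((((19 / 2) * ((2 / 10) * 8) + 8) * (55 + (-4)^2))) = 20 / 2059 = 0.01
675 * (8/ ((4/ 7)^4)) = 1620675/ 32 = 50646.09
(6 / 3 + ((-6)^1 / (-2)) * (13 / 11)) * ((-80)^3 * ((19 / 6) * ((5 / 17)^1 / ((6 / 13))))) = -9642880000 / 1683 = -5729578.13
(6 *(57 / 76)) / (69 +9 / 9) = 9 / 140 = 0.06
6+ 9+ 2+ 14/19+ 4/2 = 375/19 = 19.74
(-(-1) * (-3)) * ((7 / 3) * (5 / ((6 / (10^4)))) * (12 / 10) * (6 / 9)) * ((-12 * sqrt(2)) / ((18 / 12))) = 1120000 * sqrt(2) / 3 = 527973.06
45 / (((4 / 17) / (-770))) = -294525 / 2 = -147262.50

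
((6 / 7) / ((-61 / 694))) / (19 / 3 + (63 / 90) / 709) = -88568280 / 57530137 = -1.54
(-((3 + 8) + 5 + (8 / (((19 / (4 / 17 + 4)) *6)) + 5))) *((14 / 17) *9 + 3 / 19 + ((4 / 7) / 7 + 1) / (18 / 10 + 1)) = -12126748335 / 71569694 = -169.44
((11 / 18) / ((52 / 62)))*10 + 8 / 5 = 10397 / 1170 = 8.89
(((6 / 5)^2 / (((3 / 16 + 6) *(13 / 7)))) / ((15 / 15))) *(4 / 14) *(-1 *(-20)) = 512 / 715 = 0.72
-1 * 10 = -10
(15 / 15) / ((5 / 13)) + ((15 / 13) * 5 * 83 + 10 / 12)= 188089 / 390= 482.28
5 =5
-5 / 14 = -0.36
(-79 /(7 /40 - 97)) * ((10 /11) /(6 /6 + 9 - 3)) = 31600 /298221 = 0.11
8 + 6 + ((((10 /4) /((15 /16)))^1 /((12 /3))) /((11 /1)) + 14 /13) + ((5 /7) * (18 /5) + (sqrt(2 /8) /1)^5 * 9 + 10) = 2689747 /96096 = 27.99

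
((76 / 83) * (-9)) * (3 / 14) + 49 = 47.23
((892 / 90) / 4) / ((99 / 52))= 5798 / 4455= 1.30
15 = 15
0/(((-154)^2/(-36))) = 0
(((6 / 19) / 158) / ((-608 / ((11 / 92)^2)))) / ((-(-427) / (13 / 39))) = -121 / 3298282125824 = -0.00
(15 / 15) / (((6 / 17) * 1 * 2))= 17 / 12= 1.42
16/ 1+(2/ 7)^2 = 16.08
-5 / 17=-0.29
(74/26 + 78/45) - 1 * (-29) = 6548/195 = 33.58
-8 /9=-0.89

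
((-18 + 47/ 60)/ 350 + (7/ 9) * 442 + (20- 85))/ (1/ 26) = 228278713/ 31500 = 7246.94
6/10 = 3/5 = 0.60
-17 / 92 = -0.18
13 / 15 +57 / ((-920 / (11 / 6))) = 4157 / 5520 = 0.75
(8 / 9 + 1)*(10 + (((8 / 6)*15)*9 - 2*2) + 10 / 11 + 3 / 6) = 70091 / 198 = 353.99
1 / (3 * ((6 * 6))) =1 / 108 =0.01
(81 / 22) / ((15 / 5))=27 / 22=1.23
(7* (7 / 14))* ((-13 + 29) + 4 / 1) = 70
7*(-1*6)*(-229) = 9618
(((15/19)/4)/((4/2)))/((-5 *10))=-3/1520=-0.00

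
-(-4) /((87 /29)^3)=4 /27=0.15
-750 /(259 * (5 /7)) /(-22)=75 /407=0.18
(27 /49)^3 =19683 /117649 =0.17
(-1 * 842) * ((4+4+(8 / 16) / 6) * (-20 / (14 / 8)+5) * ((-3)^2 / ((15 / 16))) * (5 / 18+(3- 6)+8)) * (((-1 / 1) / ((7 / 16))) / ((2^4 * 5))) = -3103612 / 49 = -63339.02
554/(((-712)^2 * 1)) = 277/253472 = 0.00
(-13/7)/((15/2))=-26/105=-0.25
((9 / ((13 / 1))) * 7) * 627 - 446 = 33703 / 13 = 2592.54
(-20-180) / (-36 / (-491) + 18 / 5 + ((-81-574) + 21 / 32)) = 15712000 / 51116669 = 0.31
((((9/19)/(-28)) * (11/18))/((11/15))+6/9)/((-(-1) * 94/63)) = 6249/14288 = 0.44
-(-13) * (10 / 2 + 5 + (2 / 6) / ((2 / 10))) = 455 / 3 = 151.67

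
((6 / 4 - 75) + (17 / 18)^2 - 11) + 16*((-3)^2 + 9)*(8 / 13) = 394339 / 4212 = 93.62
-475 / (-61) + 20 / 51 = 25445 / 3111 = 8.18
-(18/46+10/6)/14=-71/483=-0.15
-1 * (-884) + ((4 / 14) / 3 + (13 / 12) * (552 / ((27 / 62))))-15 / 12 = 1705559 / 756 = 2256.03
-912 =-912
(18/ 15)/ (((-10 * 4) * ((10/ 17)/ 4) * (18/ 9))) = -51/ 500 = -0.10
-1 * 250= -250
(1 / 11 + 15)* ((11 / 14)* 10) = 118.57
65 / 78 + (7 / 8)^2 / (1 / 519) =398.19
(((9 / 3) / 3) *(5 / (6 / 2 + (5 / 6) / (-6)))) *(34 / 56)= 765 / 721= 1.06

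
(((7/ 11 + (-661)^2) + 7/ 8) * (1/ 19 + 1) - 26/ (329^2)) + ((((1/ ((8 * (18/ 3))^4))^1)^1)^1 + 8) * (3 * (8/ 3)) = 6904850665875505313/ 15011118194688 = 459982.43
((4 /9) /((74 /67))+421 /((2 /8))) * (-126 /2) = -3926342 /37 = -106117.35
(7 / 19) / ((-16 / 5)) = -35 / 304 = -0.12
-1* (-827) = 827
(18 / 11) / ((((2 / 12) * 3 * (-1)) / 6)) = -216 / 11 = -19.64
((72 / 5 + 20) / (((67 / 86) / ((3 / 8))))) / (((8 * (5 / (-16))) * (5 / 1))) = -11094 / 8375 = -1.32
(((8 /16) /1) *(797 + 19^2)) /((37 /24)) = 13896 /37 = 375.57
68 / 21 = 3.24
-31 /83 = -0.37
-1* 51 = -51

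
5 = 5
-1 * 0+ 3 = 3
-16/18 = -8/9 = -0.89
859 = 859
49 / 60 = 0.82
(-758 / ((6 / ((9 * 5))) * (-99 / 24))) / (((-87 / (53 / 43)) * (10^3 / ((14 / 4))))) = -140609 / 2057550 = -0.07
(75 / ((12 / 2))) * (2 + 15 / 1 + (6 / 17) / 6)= 3625 / 17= 213.24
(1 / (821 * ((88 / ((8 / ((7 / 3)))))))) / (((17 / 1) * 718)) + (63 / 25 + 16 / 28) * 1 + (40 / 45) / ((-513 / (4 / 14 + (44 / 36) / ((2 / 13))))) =2466612012171053 / 801585108705150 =3.08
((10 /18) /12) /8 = 5 /864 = 0.01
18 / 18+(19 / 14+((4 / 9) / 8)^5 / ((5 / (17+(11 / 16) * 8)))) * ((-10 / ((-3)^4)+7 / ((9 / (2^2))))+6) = 56109763 / 4251528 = 13.20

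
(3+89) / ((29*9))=92 / 261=0.35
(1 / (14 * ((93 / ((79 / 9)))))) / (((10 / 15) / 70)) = 395 / 558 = 0.71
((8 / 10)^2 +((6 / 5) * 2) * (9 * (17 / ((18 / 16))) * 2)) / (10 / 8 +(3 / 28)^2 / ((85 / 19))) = 217726208 / 417355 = 521.68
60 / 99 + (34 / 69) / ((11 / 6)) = 0.87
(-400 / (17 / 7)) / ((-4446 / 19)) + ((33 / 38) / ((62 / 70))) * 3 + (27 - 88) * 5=-706086725 / 2343042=-301.35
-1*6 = -6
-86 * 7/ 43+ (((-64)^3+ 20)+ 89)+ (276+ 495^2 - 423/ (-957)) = -5342471/ 319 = -16747.56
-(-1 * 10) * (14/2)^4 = 24010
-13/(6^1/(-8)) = 52/3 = 17.33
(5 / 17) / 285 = 1 / 969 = 0.00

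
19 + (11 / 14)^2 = 3845 / 196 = 19.62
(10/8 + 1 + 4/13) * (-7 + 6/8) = -3325/208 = -15.99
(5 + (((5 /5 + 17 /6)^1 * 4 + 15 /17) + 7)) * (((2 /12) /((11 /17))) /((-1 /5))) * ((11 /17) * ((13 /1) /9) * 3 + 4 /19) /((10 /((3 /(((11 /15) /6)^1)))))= -21016595 /78166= -268.87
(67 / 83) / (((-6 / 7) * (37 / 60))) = -4690 / 3071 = -1.53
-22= -22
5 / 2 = 2.50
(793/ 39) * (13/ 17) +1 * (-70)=-2777/ 51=-54.45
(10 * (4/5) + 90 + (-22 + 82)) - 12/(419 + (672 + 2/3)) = 517414/3275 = 157.99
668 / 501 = 4 / 3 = 1.33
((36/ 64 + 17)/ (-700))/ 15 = -0.00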